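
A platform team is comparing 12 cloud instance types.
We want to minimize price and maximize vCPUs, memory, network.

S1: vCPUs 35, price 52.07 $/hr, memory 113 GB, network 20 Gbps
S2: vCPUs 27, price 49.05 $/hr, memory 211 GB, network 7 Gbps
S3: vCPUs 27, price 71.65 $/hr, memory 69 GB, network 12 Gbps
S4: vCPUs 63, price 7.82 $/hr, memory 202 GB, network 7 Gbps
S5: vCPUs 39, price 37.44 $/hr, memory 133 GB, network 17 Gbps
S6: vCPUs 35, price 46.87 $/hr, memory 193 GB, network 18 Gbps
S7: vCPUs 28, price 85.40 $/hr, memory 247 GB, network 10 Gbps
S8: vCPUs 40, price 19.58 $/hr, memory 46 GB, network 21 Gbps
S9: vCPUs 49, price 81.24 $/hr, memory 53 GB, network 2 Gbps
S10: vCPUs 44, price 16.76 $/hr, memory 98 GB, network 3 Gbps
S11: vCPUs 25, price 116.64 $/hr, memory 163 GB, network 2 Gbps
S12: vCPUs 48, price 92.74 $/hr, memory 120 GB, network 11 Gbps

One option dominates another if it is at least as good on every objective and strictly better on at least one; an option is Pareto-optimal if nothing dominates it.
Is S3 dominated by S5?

S5 vs S3: vCPUs 39≥27, price 37.44≤71.65, memory 133≥69, network 17≥12 — S5 is at least as good on every objective with at least one strict improvement.

Yes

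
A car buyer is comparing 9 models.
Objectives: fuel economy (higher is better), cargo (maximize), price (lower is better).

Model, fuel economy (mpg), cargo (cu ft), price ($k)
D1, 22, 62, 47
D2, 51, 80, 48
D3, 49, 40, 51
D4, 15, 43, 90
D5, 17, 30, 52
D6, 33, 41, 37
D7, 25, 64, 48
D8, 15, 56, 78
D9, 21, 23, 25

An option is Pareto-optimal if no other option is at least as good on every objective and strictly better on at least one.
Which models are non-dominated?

D1: not dominated.
D2: not dominated (best fuel economy).
D3: dominated by D2 (fuel economy 51≥49, cargo 80≥40, price 48≤51).
D4: dominated by D1 (fuel economy 22≥15, cargo 62≥43, price 47≤90).
D5: dominated by D1 (fuel economy 22≥17, cargo 62≥30, price 47≤52).
D6: not dominated.
D7: dominated by D2 (fuel economy 51≥25, cargo 80≥64, price 48≤48).
D8: dominated by D1 (fuel economy 22≥15, cargo 62≥56, price 47≤78).
D9: not dominated (best price).

D1, D2, D6, D9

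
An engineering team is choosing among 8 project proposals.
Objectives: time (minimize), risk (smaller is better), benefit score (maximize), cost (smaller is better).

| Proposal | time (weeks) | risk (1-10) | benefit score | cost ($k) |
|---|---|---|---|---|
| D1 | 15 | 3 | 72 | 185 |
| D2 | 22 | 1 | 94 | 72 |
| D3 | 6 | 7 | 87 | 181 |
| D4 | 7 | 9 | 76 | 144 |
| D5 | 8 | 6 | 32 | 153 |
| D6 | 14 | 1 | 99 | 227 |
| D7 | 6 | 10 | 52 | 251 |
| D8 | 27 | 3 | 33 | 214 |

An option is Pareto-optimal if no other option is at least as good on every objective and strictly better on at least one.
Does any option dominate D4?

No

D1: worse on time (15 vs 7).
D2: worse on time (22 vs 7).
D3: worse on cost (181 vs 144).
D5: worse on time (8 vs 7).
D6: worse on time (14 vs 7).
D7: worse on risk (10 vs 9).
D8: worse on time (27 vs 7).
No option is at least as good as D4 on every objective and strictly better on one.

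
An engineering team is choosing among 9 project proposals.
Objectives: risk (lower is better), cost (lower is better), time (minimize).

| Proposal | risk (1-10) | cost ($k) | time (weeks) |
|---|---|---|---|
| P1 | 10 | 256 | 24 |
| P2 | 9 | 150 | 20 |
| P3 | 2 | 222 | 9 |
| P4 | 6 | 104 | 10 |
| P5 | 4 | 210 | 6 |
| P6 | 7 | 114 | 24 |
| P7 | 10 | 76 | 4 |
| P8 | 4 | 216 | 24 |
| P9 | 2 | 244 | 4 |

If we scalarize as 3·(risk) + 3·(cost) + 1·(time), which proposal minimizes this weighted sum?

P7

P1: 3·10 + 3·256 + 1·24 = 822
P2: 3·9 + 3·150 + 1·20 = 497
P3: 3·2 + 3·222 + 1·9 = 681
P4: 3·6 + 3·104 + 1·10 = 340
P5: 3·4 + 3·210 + 1·6 = 648
P6: 3·7 + 3·114 + 1·24 = 387
P7: 3·10 + 3·76 + 1·4 = 262
P8: 3·4 + 3·216 + 1·24 = 684
P9: 3·2 + 3·244 + 1·4 = 742
Lowest: P7 at 262.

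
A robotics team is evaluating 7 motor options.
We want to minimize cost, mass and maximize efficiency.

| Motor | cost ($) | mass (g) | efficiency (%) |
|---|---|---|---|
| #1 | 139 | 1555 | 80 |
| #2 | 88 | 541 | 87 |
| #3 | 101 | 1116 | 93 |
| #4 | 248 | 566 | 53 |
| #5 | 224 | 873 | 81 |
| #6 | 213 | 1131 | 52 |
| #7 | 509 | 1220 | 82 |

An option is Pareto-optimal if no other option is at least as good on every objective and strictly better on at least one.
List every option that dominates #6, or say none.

#2: cost 88≤213, mass 541≤1131, efficiency 87≥52 — dominates #6.
#3: cost 101≤213, mass 1116≤1131, efficiency 93≥52 — dominates #6.
Others (#1, #4, #5, #7) are each worse than #6 on at least one objective.

#2, #3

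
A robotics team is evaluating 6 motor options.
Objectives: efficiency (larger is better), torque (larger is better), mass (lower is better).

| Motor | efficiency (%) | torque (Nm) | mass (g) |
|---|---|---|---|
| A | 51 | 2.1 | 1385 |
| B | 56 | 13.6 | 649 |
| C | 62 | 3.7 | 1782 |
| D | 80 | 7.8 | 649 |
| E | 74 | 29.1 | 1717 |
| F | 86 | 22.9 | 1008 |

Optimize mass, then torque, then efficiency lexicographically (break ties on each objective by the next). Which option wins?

First minimize mass: best is 649, kept {B, D}.
Then maximize torque: best is 13.6, kept {B}.

B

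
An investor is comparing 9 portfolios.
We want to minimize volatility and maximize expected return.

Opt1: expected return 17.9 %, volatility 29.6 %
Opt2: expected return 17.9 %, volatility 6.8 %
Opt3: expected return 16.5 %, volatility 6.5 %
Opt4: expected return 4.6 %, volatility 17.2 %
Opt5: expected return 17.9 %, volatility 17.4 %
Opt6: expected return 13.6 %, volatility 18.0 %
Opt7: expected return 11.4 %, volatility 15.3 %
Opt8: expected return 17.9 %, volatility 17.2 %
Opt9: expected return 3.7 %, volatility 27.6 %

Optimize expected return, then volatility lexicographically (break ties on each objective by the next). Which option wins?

Opt2

First maximize expected return: best is 17.9, kept {Opt1, Opt2, Opt5, Opt8}.
Then minimize volatility: best is 6.8, kept {Opt2}.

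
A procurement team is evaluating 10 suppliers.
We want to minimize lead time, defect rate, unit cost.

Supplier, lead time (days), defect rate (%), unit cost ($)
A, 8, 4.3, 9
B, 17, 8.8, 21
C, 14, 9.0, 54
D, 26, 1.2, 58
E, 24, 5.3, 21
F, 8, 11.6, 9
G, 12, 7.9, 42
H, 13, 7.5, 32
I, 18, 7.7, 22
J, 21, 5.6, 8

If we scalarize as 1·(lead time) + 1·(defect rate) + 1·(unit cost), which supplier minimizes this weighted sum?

A

A: 1·8 + 1·4.3 + 1·9 = 21.3
B: 1·17 + 1·8.8 + 1·21 = 46.8
C: 1·14 + 1·9.0 + 1·54 = 77.0
D: 1·26 + 1·1.2 + 1·58 = 85.2
E: 1·24 + 1·5.3 + 1·21 = 50.3
F: 1·8 + 1·11.6 + 1·9 = 28.6
G: 1·12 + 1·7.9 + 1·42 = 61.9
H: 1·13 + 1·7.5 + 1·32 = 52.5
I: 1·18 + 1·7.7 + 1·22 = 47.7
J: 1·21 + 1·5.6 + 1·8 = 34.6
Lowest: A at 21.3.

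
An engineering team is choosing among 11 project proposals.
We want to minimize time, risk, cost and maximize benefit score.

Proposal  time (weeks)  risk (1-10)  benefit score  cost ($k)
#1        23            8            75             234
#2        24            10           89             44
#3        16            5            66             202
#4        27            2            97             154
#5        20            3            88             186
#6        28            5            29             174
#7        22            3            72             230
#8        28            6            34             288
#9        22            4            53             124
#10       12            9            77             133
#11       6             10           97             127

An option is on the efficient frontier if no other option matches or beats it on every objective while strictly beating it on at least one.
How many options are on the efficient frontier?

7

#1: dominated by #5 (time 20≤23, risk 3≤8, benefit score 88≥75, cost 186≤234).
#2: not dominated (best cost).
#3: not dominated.
#4: not dominated (best risk).
#5: not dominated.
#6: dominated by #4 (time 27≤28, risk 2≤5, benefit score 97≥29, cost 154≤174).
#7: dominated by #5 (time 20≤22, risk 3≤3, benefit score 88≥72, cost 186≤230).
#8: dominated by #3 (time 16≤28, risk 5≤6, benefit score 66≥34, cost 202≤288).
#9: not dominated.
#10: not dominated.
#11: not dominated (best time).
Pareto-optimal: #2, #3, #4, #5, #9, #10, #11 → 7.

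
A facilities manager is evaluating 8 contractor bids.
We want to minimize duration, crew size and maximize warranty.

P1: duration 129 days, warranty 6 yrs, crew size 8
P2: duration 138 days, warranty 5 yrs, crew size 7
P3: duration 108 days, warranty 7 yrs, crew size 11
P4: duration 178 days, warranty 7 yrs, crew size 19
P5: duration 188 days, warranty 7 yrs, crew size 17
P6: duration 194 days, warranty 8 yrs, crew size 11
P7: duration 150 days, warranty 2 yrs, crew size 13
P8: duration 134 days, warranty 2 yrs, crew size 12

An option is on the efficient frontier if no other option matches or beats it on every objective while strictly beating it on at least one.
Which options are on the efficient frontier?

P1: not dominated.
P2: not dominated (best crew size).
P3: not dominated (best duration).
P4: dominated by P3 (duration 108≤178, warranty 7≥7, crew size 11≤19).
P5: dominated by P3 (duration 108≤188, warranty 7≥7, crew size 11≤17).
P6: not dominated (best warranty).
P7: dominated by P1 (duration 129≤150, warranty 6≥2, crew size 8≤13).
P8: dominated by P1 (duration 129≤134, warranty 6≥2, crew size 8≤12).

P1, P2, P3, P6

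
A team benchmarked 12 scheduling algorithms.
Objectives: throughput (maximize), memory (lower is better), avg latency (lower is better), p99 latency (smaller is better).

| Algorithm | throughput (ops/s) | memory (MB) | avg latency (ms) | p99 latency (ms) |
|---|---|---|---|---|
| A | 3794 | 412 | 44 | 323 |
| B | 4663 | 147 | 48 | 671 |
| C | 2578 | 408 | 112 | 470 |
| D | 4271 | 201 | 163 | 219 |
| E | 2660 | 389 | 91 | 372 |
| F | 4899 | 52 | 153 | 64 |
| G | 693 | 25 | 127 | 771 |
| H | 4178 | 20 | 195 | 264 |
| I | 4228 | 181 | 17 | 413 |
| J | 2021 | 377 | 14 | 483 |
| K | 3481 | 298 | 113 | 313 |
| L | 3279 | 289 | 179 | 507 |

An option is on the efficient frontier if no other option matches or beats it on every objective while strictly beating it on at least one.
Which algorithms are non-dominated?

A, B, E, F, G, H, I, J, K

A: not dominated.
B: not dominated.
C: dominated by E (throughput 2660≥2578, memory 389≤408, avg latency 91≤112, p99 latency 372≤470).
D: dominated by F (throughput 4899≥4271, memory 52≤201, avg latency 153≤163, p99 latency 64≤219).
E: not dominated.
F: not dominated (best throughput).
G: not dominated.
H: not dominated (best memory).
I: not dominated.
J: not dominated (best avg latency).
K: not dominated.
L: dominated by D (throughput 4271≥3279, memory 201≤289, avg latency 163≤179, p99 latency 219≤507).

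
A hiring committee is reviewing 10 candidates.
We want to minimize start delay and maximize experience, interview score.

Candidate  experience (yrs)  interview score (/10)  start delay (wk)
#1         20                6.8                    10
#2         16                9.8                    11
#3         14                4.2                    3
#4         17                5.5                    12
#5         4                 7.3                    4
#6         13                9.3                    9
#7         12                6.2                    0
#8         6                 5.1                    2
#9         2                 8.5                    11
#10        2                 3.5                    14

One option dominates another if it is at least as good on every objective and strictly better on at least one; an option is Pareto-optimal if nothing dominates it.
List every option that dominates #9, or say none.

#2, #6

#2: experience 16≥2, interview score 9.8≥8.5, start delay 11≤11 — dominates #9.
#6: experience 13≥2, interview score 9.3≥8.5, start delay 9≤11 — dominates #9.
Others (#1, #3, #4, #5, #7, #8, #10) are each worse than #9 on at least one objective.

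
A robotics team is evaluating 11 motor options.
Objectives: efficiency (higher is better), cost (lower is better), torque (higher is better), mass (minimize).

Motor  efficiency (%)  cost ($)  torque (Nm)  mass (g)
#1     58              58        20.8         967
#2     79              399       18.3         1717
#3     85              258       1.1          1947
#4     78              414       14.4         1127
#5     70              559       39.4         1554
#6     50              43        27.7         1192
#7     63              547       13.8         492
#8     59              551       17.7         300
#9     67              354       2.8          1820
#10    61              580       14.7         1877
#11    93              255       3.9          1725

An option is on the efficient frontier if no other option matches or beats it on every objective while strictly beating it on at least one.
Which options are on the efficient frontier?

#1: not dominated.
#2: not dominated.
#3: dominated by #11 (efficiency 93≥85, cost 255≤258, torque 3.9≥1.1, mass 1725≤1947).
#4: not dominated.
#5: not dominated (best torque).
#6: not dominated (best cost).
#7: not dominated.
#8: not dominated (best mass).
#9: dominated by #11 (efficiency 93≥67, cost 255≤354, torque 3.9≥2.8, mass 1725≤1820).
#10: dominated by #2 (efficiency 79≥61, cost 399≤580, torque 18.3≥14.7, mass 1717≤1877).
#11: not dominated (best efficiency).

#1, #2, #4, #5, #6, #7, #8, #11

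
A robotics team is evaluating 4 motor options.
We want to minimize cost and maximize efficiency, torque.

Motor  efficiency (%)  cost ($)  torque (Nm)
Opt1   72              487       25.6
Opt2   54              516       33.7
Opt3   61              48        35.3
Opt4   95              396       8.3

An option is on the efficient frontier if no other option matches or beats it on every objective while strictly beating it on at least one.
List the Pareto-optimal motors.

Opt1: not dominated.
Opt2: dominated by Opt3 (efficiency 61≥54, cost 48≤516, torque 35.3≥33.7).
Opt3: not dominated (best cost).
Opt4: not dominated (best efficiency).

Opt1, Opt3, Opt4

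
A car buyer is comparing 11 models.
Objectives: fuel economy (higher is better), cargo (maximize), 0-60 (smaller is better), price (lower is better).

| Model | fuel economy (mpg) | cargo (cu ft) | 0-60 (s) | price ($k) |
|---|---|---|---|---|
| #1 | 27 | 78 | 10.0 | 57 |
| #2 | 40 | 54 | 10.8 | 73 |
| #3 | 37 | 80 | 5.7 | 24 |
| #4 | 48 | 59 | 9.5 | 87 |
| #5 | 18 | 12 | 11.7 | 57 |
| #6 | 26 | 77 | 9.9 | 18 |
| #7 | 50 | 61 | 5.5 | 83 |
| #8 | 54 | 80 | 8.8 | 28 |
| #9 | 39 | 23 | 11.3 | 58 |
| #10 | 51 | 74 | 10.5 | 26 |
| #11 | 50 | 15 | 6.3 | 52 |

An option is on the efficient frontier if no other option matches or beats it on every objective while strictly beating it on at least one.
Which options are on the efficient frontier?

#1: dominated by #3 (fuel economy 37≥27, cargo 80≥78, 0-60 5.7≤10.0, price 24≤57).
#2: dominated by #8 (fuel economy 54≥40, cargo 80≥54, 0-60 8.8≤10.8, price 28≤73).
#3: not dominated.
#4: dominated by #7 (fuel economy 50≥48, cargo 61≥59, 0-60 5.5≤9.5, price 83≤87).
#5: dominated by #1 (fuel economy 27≥18, cargo 78≥12, 0-60 10.0≤11.7, price 57≤57).
#6: not dominated (best price).
#7: not dominated (best 0-60).
#8: not dominated (best fuel economy).
#9: dominated by #8 (fuel economy 54≥39, cargo 80≥23, 0-60 8.8≤11.3, price 28≤58).
#10: not dominated.
#11: not dominated.

#3, #6, #7, #8, #10, #11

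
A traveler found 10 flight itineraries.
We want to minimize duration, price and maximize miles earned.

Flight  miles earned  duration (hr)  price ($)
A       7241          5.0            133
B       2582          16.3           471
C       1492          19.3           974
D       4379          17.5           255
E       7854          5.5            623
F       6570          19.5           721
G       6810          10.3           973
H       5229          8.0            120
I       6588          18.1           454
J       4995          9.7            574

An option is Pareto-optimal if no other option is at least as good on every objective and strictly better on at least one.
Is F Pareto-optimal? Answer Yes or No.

No

A vs F: miles earned 7241≥6570, duration 5.0≤19.5, price 133≤721 — A is at least as good on every objective and strictly better on at least one, so A dominates F.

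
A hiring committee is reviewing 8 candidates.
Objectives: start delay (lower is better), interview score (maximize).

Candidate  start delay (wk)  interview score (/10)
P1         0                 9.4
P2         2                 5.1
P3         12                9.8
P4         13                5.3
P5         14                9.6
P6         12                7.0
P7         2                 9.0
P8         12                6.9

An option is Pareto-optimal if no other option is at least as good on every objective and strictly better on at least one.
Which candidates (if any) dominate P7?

P1: start delay 0≤2, interview score 9.4≥9.0 — dominates P7.
Others (P2, P3, P4, P5, P6, P8) are each worse than P7 on at least one objective.

P1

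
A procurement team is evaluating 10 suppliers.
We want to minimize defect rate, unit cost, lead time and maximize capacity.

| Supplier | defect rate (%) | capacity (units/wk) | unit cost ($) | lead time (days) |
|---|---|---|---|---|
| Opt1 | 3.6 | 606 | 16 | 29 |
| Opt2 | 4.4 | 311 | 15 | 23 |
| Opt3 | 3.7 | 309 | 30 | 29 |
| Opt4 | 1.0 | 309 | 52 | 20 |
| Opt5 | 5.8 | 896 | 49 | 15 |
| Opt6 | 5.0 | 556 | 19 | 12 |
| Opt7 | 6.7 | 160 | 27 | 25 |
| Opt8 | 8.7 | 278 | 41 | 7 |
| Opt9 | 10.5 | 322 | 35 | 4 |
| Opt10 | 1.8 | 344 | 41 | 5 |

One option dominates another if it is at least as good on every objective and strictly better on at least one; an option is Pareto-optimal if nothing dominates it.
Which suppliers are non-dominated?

Opt1: not dominated.
Opt2: not dominated (best unit cost).
Opt3: dominated by Opt1 (defect rate 3.6≤3.7, capacity 606≥309, unit cost 16≤30, lead time 29≤29).
Opt4: not dominated (best defect rate).
Opt5: not dominated (best capacity).
Opt6: not dominated.
Opt7: dominated by Opt2 (defect rate 4.4≤6.7, capacity 311≥160, unit cost 15≤27, lead time 23≤25).
Opt8: dominated by Opt10 (defect rate 1.8≤8.7, capacity 344≥278, unit cost 41≤41, lead time 5≤7).
Opt9: not dominated (best lead time).
Opt10: not dominated.

Opt1, Opt2, Opt4, Opt5, Opt6, Opt9, Opt10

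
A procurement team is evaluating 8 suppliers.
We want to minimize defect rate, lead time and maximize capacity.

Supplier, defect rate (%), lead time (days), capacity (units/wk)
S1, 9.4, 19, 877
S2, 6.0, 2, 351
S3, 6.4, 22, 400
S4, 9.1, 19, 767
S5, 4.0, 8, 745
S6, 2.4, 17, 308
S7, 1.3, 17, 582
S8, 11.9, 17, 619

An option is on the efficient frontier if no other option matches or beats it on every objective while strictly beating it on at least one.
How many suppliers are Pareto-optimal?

5

S1: not dominated (best capacity).
S2: not dominated (best lead time).
S3: dominated by S5 (defect rate 4.0≤6.4, lead time 8≤22, capacity 745≥400).
S4: not dominated.
S5: not dominated.
S6: dominated by S7 (defect rate 1.3≤2.4, lead time 17≤17, capacity 582≥308).
S7: not dominated (best defect rate).
S8: dominated by S5 (defect rate 4.0≤11.9, lead time 8≤17, capacity 745≥619).
Pareto-optimal: S1, S2, S4, S5, S7 → 5.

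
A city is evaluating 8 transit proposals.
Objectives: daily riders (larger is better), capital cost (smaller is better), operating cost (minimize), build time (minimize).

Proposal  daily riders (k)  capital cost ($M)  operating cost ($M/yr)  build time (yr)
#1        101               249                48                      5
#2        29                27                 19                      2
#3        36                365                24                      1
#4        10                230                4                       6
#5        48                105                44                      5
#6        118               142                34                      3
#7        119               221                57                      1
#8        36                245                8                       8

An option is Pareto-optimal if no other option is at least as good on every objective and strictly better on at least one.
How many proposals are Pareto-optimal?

7

#1: dominated by #6 (daily riders 118≥101, capital cost 142≤249, operating cost 34≤48, build time 3≤5).
#2: not dominated (best capital cost).
#3: not dominated.
#4: not dominated (best operating cost).
#5: not dominated.
#6: not dominated.
#7: not dominated (best daily riders).
#8: not dominated.
Pareto-optimal: #2, #3, #4, #5, #6, #7, #8 → 7.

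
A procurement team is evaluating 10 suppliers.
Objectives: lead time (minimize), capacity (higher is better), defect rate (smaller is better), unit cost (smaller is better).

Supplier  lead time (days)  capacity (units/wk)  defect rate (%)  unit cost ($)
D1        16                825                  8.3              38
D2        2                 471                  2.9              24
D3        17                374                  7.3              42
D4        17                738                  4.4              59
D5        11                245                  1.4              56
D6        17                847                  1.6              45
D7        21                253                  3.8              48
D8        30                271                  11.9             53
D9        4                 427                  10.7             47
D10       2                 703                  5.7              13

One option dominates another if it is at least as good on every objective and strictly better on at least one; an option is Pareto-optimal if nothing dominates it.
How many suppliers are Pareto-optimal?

D1: not dominated.
D2: not dominated.
D3: dominated by D2 (lead time 2≤17, capacity 471≥374, defect rate 2.9≤7.3, unit cost 24≤42).
D4: dominated by D6 (lead time 17≤17, capacity 847≥738, defect rate 1.6≤4.4, unit cost 45≤59).
D5: not dominated (best defect rate).
D6: not dominated (best capacity).
D7: dominated by D2 (lead time 2≤21, capacity 471≥253, defect rate 2.9≤3.8, unit cost 24≤48).
D8: dominated by D1 (lead time 16≤30, capacity 825≥271, defect rate 8.3≤11.9, unit cost 38≤53).
D9: dominated by D2 (lead time 2≤4, capacity 471≥427, defect rate 2.9≤10.7, unit cost 24≤47).
D10: not dominated (best unit cost).
Pareto-optimal: D1, D2, D5, D6, D10 → 5.

5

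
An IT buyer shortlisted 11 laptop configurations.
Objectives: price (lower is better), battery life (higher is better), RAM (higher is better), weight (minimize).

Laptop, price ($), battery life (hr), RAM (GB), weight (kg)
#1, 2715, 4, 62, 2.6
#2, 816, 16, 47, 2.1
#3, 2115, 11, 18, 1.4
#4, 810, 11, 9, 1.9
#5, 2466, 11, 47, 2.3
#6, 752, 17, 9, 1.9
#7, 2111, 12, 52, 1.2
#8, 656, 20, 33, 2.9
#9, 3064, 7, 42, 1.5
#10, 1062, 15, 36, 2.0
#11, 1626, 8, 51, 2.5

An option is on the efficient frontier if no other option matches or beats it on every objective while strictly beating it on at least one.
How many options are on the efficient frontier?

#1: not dominated (best RAM).
#2: not dominated.
#3: dominated by #7 (price 2111≤2115, battery life 12≥11, RAM 52≥18, weight 1.2≤1.4).
#4: dominated by #6 (price 752≤810, battery life 17≥11, RAM 9≥9, weight 1.9≤1.9).
#5: dominated by #2 (price 816≤2466, battery life 16≥11, RAM 47≥47, weight 2.1≤2.3).
#6: not dominated.
#7: not dominated (best weight).
#8: not dominated (best price).
#9: dominated by #7 (price 2111≤3064, battery life 12≥7, RAM 52≥42, weight 1.2≤1.5).
#10: not dominated.
#11: not dominated.
Pareto-optimal: #1, #2, #6, #7, #8, #10, #11 → 7.

7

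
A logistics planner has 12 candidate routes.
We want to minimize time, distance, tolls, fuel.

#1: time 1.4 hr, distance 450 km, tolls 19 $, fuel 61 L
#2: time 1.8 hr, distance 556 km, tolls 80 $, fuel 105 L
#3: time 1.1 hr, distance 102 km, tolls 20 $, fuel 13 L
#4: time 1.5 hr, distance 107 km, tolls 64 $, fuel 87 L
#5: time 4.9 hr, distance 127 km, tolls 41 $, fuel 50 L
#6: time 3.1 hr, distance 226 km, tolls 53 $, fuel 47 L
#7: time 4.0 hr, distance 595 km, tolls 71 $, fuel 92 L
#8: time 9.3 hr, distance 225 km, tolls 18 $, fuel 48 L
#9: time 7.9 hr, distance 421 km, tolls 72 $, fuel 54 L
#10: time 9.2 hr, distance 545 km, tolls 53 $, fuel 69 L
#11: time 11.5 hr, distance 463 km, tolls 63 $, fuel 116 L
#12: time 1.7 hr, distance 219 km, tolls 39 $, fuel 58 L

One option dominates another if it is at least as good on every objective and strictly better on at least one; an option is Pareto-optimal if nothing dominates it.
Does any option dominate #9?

#3 vs #9: time 1.1≤7.9, distance 102≤421, tolls 20≤72, fuel 13≤54 — #3 is at least as good on every objective and strictly better on at least one, so #3 dominates #9.

Yes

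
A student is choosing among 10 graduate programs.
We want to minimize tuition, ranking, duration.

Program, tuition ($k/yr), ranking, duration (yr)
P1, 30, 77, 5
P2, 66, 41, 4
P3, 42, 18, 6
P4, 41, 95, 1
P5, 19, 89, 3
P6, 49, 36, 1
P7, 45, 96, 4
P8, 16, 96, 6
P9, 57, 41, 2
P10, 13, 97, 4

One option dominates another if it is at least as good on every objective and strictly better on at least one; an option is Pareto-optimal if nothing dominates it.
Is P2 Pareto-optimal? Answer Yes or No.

P6 vs P2: tuition 49≤66, ranking 36≤41, duration 1≤4 — P6 is at least as good on every objective and strictly better on at least one, so P6 dominates P2.

No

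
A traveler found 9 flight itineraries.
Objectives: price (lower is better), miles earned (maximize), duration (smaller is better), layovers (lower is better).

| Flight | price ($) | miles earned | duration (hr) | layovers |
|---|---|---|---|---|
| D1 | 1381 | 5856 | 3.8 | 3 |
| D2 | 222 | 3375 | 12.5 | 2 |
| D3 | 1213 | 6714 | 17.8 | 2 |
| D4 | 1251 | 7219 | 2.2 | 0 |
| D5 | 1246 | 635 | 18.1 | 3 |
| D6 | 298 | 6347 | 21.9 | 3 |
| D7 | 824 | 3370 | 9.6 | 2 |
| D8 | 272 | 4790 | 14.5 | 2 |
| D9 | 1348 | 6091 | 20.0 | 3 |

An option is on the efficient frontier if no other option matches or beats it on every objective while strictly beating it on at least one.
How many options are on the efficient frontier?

6

D1: dominated by D4 (price 1251≤1381, miles earned 7219≥5856, duration 2.2≤3.8, layovers 0≤3).
D2: not dominated (best price).
D3: not dominated.
D4: not dominated (best miles earned).
D5: dominated by D2 (price 222≤1246, miles earned 3375≥635, duration 12.5≤18.1, layovers 2≤3).
D6: not dominated.
D7: not dominated.
D8: not dominated.
D9: dominated by D3 (price 1213≤1348, miles earned 6714≥6091, duration 17.8≤20.0, layovers 2≤3).
Pareto-optimal: D2, D3, D4, D6, D7, D8 → 6.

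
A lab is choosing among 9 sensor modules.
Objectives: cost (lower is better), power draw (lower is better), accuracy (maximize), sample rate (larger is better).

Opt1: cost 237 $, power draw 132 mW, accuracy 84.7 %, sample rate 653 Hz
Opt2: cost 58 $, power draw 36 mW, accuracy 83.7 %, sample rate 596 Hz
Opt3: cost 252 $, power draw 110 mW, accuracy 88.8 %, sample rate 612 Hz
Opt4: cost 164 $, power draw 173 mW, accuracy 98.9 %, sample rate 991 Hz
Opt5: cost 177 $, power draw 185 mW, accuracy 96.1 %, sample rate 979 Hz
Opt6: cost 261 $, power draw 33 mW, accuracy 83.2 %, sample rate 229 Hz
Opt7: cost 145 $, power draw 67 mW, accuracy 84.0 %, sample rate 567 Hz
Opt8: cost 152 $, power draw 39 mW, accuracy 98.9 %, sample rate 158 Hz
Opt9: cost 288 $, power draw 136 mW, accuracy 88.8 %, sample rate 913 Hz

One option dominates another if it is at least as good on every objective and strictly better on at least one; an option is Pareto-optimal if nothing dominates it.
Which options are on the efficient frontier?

Opt1, Opt2, Opt3, Opt4, Opt6, Opt7, Opt8, Opt9

Opt1: not dominated.
Opt2: not dominated (best cost).
Opt3: not dominated.
Opt4: not dominated (best sample rate).
Opt5: dominated by Opt4 (cost 164≤177, power draw 173≤185, accuracy 98.9≥96.1, sample rate 991≥979).
Opt6: not dominated (best power draw).
Opt7: not dominated.
Opt8: not dominated.
Opt9: not dominated.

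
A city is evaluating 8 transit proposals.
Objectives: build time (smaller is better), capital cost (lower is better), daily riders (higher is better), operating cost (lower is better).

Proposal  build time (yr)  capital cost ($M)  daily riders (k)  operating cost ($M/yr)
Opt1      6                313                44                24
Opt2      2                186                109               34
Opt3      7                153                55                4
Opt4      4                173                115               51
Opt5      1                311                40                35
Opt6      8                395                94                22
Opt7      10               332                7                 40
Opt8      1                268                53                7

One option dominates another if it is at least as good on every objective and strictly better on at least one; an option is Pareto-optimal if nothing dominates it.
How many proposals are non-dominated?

Opt1: dominated by Opt8 (build time 1≤6, capital cost 268≤313, daily riders 53≥44, operating cost 7≤24).
Opt2: not dominated.
Opt3: not dominated (best capital cost).
Opt4: not dominated (best daily riders).
Opt5: dominated by Opt8 (build time 1≤1, capital cost 268≤311, daily riders 53≥40, operating cost 7≤35).
Opt6: not dominated.
Opt7: dominated by Opt1 (build time 6≤10, capital cost 313≤332, daily riders 44≥7, operating cost 24≤40).
Opt8: not dominated.
Pareto-optimal: Opt2, Opt3, Opt4, Opt6, Opt8 → 5.

5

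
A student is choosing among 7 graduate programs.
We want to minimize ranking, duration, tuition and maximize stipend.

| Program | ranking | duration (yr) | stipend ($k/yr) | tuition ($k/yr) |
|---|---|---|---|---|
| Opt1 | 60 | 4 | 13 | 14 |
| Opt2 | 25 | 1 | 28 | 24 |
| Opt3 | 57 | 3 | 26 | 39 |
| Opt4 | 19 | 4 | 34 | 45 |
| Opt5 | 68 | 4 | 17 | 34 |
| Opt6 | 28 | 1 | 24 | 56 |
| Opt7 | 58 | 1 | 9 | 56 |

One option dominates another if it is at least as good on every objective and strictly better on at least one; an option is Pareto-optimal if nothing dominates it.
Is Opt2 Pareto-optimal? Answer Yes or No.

Yes

Opt1: worse on ranking (60 vs 25).
Opt3: worse on ranking (57 vs 25).
Opt4: worse on duration (4 vs 1).
Opt5: worse on ranking (68 vs 25).
Opt6: worse on ranking (28 vs 25).
Opt7: worse on ranking (58 vs 25).
No option is at least as good as Opt2 on every objective and strictly better on one.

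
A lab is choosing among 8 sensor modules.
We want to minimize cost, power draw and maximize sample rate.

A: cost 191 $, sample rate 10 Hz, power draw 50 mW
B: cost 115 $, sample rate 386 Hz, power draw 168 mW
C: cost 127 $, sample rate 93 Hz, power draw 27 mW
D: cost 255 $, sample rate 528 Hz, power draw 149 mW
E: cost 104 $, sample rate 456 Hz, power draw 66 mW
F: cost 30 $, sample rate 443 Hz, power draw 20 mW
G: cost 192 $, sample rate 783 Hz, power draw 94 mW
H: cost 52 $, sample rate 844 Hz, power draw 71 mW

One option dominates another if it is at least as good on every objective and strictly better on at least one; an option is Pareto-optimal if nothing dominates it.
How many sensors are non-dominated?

A: dominated by C (cost 127≤191, sample rate 93≥10, power draw 27≤50).
B: dominated by E (cost 104≤115, sample rate 456≥386, power draw 66≤168).
C: dominated by F (cost 30≤127, sample rate 443≥93, power draw 20≤27).
D: dominated by G (cost 192≤255, sample rate 783≥528, power draw 94≤149).
E: not dominated.
F: not dominated (best cost).
G: dominated by H (cost 52≤192, sample rate 844≥783, power draw 71≤94).
H: not dominated (best sample rate).
Pareto-optimal: E, F, H → 3.

3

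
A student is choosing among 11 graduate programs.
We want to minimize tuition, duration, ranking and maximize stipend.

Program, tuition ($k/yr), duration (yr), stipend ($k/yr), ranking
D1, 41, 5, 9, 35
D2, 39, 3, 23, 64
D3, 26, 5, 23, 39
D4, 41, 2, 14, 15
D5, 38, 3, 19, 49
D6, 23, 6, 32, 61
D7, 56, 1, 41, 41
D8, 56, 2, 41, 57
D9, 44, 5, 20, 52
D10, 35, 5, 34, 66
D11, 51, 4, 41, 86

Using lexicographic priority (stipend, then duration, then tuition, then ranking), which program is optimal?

First maximize stipend: best is 41, kept {D7, D8, D11}.
Then minimize duration: best is 1, kept {D7}.

D7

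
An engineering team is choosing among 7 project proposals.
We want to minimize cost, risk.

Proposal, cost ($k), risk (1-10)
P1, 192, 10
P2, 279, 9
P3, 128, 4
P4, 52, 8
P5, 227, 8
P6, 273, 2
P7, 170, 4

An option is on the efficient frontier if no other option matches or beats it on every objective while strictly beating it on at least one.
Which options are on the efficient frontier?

P3, P4, P6

P1: dominated by P3 (cost 128≤192, risk 4≤10).
P2: dominated by P3 (cost 128≤279, risk 4≤9).
P3: not dominated.
P4: not dominated (best cost).
P5: dominated by P3 (cost 128≤227, risk 4≤8).
P6: not dominated (best risk).
P7: dominated by P3 (cost 128≤170, risk 4≤4).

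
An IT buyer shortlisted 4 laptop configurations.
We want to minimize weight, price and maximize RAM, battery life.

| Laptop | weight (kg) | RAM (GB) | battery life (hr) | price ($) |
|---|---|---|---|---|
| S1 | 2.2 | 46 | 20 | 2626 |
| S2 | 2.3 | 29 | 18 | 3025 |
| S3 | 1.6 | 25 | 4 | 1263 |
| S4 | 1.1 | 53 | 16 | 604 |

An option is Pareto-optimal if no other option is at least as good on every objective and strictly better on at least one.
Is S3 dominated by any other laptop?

S4 vs S3: weight 1.1≤1.6, RAM 53≥25, battery life 16≥4, price 604≤1263 — S4 is at least as good on every objective and strictly better on at least one, so S4 dominates S3.

Yes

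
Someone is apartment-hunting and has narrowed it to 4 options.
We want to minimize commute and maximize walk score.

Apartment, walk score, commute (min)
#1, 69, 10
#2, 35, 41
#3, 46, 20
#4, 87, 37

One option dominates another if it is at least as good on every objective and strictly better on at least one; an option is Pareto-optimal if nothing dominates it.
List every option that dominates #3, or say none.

#1: walk score 69≥46, commute 10≤20 — dominates #3.
Others (#2, #4) are each worse than #3 on at least one objective.

#1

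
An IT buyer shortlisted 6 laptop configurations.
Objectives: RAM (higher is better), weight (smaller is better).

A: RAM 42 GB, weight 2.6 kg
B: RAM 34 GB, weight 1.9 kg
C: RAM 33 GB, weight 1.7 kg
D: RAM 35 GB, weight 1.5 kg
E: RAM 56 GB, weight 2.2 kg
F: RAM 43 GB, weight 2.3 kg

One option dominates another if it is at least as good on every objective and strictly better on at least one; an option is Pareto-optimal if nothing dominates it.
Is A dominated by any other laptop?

E vs A: RAM 56≥42, weight 2.2≤2.6 — E is at least as good on every objective and strictly better on at least one, so E dominates A.

Yes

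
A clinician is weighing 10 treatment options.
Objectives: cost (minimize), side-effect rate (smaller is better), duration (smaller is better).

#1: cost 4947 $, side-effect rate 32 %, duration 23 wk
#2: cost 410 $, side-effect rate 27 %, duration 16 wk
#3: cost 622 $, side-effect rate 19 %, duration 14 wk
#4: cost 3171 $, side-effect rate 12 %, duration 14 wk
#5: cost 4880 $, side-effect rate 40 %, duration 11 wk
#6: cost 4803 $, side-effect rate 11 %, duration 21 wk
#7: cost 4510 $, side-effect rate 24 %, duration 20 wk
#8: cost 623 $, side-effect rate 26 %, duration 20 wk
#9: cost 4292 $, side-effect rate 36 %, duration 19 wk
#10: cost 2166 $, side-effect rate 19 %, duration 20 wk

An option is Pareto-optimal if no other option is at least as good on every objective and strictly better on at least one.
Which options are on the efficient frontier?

#1: dominated by #2 (cost 410≤4947, side-effect rate 27≤32, duration 16≤23).
#2: not dominated (best cost).
#3: not dominated.
#4: not dominated.
#5: not dominated (best duration).
#6: not dominated (best side-effect rate).
#7: dominated by #3 (cost 622≤4510, side-effect rate 19≤24, duration 14≤20).
#8: dominated by #3 (cost 622≤623, side-effect rate 19≤26, duration 14≤20).
#9: dominated by #2 (cost 410≤4292, side-effect rate 27≤36, duration 16≤19).
#10: dominated by #3 (cost 622≤2166, side-effect rate 19≤19, duration 14≤20).

#2, #3, #4, #5, #6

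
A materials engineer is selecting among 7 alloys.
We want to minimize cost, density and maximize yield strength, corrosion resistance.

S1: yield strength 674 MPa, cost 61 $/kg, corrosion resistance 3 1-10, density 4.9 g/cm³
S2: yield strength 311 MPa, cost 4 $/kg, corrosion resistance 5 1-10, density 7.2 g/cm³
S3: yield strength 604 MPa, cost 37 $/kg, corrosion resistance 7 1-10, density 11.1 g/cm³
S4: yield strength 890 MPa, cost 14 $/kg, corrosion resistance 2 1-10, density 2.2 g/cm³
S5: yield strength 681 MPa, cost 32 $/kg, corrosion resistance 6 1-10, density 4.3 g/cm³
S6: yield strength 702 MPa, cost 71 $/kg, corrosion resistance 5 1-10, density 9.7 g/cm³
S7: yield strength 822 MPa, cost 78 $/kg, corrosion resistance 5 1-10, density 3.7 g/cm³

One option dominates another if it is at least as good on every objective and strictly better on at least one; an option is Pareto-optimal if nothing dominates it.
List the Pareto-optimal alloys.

S2, S3, S4, S5, S6, S7

S1: dominated by S5 (yield strength 681≥674, cost 32≤61, corrosion resistance 6≥3, density 4.3≤4.9).
S2: not dominated (best cost).
S3: not dominated (best corrosion resistance).
S4: not dominated (best yield strength).
S5: not dominated.
S6: not dominated.
S7: not dominated.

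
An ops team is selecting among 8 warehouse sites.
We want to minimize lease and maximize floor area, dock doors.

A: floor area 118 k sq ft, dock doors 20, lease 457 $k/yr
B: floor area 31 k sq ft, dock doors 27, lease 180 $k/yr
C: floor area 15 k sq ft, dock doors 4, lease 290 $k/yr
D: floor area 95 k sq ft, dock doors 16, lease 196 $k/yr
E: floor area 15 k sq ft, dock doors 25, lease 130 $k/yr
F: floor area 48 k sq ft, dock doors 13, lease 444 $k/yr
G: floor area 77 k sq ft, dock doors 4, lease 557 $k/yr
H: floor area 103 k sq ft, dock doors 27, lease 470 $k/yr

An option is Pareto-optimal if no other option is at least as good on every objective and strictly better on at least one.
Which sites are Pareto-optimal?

A: not dominated (best floor area).
B: not dominated.
C: dominated by B (floor area 31≥15, dock doors 27≥4, lease 180≤290).
D: not dominated.
E: not dominated (best lease).
F: dominated by D (floor area 95≥48, dock doors 16≥13, lease 196≤444).
G: dominated by A (floor area 118≥77, dock doors 20≥4, lease 457≤557).
H: not dominated.

A, B, D, E, H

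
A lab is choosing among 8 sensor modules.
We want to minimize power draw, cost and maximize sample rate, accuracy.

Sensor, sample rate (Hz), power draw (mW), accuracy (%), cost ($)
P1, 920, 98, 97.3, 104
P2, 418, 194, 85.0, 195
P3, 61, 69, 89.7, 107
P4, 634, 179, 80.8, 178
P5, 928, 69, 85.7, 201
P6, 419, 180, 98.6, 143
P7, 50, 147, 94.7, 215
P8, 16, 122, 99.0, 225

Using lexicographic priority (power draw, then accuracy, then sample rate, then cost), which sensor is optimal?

First minimize power draw: best is 69, kept {P3, P5}.
Then maximize accuracy: best is 89.7, kept {P3}.

P3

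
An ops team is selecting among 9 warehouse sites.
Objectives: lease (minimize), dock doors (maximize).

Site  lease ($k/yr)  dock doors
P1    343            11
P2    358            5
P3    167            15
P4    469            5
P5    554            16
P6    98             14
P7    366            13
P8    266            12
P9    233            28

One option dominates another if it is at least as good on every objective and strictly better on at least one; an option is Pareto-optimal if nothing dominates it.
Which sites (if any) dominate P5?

P9: lease 233≤554, dock doors 28≥16 — dominates P5.
Others (P1, P2, P3, P4, P6, P7, P8) are each worse than P5 on at least one objective.

P9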